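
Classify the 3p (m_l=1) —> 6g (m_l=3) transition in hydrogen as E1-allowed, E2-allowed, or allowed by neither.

neither

Δl = 4 − 1 = +3; l_i + l_f = 5.
Δm_l = +2.
E1 (Δl = ±1, |Δm_l| ≤ 1): not satisfied.
E2 (Δl = 0,±2, l_i+l_f ≥ 2, |Δm_l| ≤ 2): not satisfied.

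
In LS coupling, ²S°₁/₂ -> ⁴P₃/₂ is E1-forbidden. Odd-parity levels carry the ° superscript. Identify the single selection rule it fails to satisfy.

the ΔS = 0 rule

ΔS = 0: S: 1/2 → 3/2 — fails.
ΔL = 0, ±1 (not L=0↔0): L: 0 → 1, ΔL = +1 — ok.
Parity must change: odd → even — ok.
ΔJ = 0, ±1 (not J=0↔0): J: 1/2 → 3/2, ΔJ = +1 — ok.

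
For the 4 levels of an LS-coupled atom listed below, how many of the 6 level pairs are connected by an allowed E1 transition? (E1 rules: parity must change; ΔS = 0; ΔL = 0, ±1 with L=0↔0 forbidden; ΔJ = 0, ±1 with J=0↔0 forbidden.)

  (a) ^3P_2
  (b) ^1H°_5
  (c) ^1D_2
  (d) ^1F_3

(a)–(b): forbidden (ΔS, ΔL, ΔJ).
(a)–(c): forbidden (parity, ΔS).
(a)–(d): forbidden (parity, ΔS, ΔL).
(b)–(c): forbidden (ΔL, ΔJ).
(b)–(d): forbidden (ΔL, ΔJ).
(c)–(d): forbidden (parity).
Allowed pairs: 0 of 6.

0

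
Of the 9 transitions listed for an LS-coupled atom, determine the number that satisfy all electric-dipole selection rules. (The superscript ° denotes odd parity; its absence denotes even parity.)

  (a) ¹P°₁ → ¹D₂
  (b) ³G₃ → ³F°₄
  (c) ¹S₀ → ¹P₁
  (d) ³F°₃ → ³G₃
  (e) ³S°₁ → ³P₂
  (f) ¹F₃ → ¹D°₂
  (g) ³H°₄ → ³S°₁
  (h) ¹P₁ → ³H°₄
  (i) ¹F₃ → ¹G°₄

(a) allowed
(b) allowed
(c) forbidden (parity fails)
(d) allowed
(e) allowed
(f) allowed
(g) forbidden (parity, ΔL, ΔJ fail)
(h) forbidden (ΔS, ΔL, ΔJ fail)
(i) allowed
Total allowed: 6 of 9.

6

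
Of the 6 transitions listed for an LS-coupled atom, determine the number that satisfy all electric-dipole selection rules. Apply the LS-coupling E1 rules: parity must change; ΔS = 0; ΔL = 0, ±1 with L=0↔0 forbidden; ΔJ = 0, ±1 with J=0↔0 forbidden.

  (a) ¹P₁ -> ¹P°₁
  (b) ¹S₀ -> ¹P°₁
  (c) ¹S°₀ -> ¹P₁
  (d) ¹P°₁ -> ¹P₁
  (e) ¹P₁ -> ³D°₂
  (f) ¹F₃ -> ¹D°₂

(a) allowed
(b) allowed
(c) allowed
(d) allowed
(e) forbidden (ΔS fails)
(f) allowed
Total allowed: 5 of 6.

5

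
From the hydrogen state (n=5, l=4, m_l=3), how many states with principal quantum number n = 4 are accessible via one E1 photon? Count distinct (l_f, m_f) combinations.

E1 requires Δl = ±1, so l_f ∈ {3, 5}; with 0 ≤ l_f ≤ n_f−1 = 3, the allowed l_f values are {3}.
For l_f = 3: m_f ∈ {m_i−1, m_i, m_i+1} ∩ [−3, 3] = {2, 3} → 2 states.
Total: 2.

2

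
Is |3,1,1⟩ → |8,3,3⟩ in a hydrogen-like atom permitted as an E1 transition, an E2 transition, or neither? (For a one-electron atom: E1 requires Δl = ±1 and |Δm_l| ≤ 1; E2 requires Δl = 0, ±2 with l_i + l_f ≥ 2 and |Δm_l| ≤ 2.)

E2

Δl = 3 − 1 = +2; l_i + l_f = 4.
Δm_l = +2.
E1 (Δl = ±1, |Δm_l| ≤ 1): not satisfied.
E2 (Δl = 0,±2, l_i+l_f ≥ 2, |Δm_l| ≤ 2): satisfied.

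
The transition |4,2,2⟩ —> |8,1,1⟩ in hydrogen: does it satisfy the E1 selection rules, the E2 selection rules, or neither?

Δl = 1 − 2 = -1; l_i + l_f = 3.
Δm_l = -1.
E1 (Δl = ±1, |Δm_l| ≤ 1): satisfied.
E2 (Δl = 0,±2, l_i+l_f ≥ 2, |Δm_l| ≤ 2): not satisfied.

E1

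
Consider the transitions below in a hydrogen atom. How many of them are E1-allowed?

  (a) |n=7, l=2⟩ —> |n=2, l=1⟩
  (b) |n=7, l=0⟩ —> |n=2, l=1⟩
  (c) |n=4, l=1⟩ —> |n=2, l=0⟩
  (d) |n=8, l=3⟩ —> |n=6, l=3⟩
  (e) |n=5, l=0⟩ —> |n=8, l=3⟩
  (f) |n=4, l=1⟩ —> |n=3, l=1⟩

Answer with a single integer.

(a) allowed
(b) allowed
(c) allowed
(d) forbidden — Δl = +0 (E1 requires Δl = ±1)
(e) forbidden — Δl = +3 (E1 requires Δl = ±1)
(f) forbidden — Δl = +0 (E1 requires Δl = ±1)
Total allowed: 3 of 6.

3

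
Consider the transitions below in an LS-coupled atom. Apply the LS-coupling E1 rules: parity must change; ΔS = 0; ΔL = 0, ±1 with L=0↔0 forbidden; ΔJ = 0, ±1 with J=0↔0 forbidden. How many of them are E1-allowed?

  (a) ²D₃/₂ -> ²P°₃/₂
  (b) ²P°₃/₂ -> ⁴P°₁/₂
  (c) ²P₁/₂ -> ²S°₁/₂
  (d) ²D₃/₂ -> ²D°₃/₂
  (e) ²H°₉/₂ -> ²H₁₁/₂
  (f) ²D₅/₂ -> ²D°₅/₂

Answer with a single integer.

(a) allowed
(b) forbidden (parity, ΔS fail)
(c) allowed
(d) allowed
(e) allowed
(f) allowed
Total allowed: 5 of 6.

5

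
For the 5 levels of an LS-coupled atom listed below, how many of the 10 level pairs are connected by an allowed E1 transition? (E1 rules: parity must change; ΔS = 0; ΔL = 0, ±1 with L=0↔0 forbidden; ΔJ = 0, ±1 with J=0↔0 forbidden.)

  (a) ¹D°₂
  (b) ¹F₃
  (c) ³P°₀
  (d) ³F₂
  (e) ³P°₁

(a)–(b): allowed.
(a)–(c): forbidden (parity, ΔS, ΔJ).
(a)–(d): forbidden (ΔS).
(a)–(e): forbidden (parity, ΔS).
(b)–(c): forbidden (ΔS, ΔL, ΔJ).
(b)–(d): forbidden (parity, ΔS).
(b)–(e): forbidden (ΔS, ΔL, ΔJ).
(c)–(d): forbidden (ΔL, ΔJ).
(c)–(e): forbidden (parity).
(d)–(e): forbidden (ΔL).
Allowed pairs: 1 of 10.

1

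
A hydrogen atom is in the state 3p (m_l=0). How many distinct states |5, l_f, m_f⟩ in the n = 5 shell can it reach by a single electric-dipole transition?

E1 requires Δl = ±1, so l_f ∈ {0, 2}; with 0 ≤ l_f ≤ n_f−1 = 4, the allowed l_f values are {0, 2}.
For l_f = 0: m_f ∈ {m_i−1, m_i, m_i+1} ∩ [−0, 0] = {0} → 1 state.
For l_f = 2: m_f ∈ {m_i−1, m_i, m_i+1} ∩ [−2, 2] = {-1, 0, 1} → 3 states.
Total: 4.

4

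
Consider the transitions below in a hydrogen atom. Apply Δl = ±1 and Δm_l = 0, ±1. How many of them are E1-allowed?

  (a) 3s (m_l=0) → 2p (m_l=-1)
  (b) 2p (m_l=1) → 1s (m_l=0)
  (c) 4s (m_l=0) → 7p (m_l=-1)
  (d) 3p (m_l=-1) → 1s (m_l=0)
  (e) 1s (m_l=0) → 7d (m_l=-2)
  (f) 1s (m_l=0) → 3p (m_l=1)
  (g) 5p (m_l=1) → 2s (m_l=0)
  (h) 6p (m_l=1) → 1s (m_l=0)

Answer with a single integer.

(a) allowed
(b) allowed
(c) allowed
(d) allowed
(e) forbidden — Δl = +2 (E1 requires Δl = ±1); Δm_l = -2 (E1 requires Δm_l = 0, ±1)
(f) allowed
(g) allowed
(h) allowed
Total allowed: 7 of 8.

7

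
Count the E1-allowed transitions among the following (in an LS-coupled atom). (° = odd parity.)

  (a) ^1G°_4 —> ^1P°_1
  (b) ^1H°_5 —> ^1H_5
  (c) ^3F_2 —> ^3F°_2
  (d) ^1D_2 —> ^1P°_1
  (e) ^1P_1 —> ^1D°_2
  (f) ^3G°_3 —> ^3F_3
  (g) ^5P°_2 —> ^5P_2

6

(a) forbidden (parity, ΔL, ΔJ fail)
(b) allowed
(c) allowed
(d) allowed
(e) allowed
(f) allowed
(g) allowed
Total allowed: 6 of 7.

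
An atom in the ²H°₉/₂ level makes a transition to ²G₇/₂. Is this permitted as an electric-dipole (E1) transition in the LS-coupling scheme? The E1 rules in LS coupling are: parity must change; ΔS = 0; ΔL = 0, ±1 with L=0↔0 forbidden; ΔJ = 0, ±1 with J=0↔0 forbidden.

Initial level: S=1/2, L=5, J=9/2, parity odd. Final level: S=1/2, L=4, J=7/2, parity even.
Parity must change: odd → even — ✓.
ΔS = 0: S: 1/2 → 1/2 — ✓.
ΔL = 0, ±1 (not L=0↔0): L: 5 → 4, ΔL = -1 — ✓.
ΔJ = 0, ±1 (not J=0↔0): J: 9/2 → 7/2, ΔJ = -1 — ✓.
All four E1 rules are satisfied.

allowed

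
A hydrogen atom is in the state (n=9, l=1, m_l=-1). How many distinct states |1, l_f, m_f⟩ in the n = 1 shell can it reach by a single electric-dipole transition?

E1 requires Δl = ±1, so l_f ∈ {0, 2}; with 0 ≤ l_f ≤ n_f−1 = 0, the allowed l_f values are {0}.
For l_f = 0: m_f ∈ {m_i−1, m_i, m_i+1} ∩ [−0, 0] = {0} → 1 state.
Total: 1.

1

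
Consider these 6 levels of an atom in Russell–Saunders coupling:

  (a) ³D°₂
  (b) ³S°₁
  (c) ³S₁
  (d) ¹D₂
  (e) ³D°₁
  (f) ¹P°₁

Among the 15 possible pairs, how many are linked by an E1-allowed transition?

1

(a)–(b): forbidden (parity, ΔL).
(a)–(c): forbidden (ΔL).
(a)–(d): forbidden (ΔS).
(a)–(e): forbidden (parity).
(a)–(f): forbidden (parity, ΔS).
(b)–(c): forbidden (ΔL).
(b)–(d): forbidden (ΔS, ΔL).
(b)–(e): forbidden (parity, ΔL).
(b)–(f): forbidden (parity, ΔS).
(c)–(d): forbidden (parity, ΔS, ΔL).
(c)–(e): forbidden (ΔL).
(c)–(f): forbidden (ΔS).
(d)–(e): forbidden (ΔS).
(d)–(f): allowed.
(e)–(f): forbidden (parity, ΔS).
Allowed pairs: 1 of 15.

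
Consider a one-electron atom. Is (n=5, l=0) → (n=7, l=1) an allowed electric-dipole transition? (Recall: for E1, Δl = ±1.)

l: 0 → 1 (Δl = +1). Δl = ±1 passes.
All E1 selection rules are satisfied.

allowed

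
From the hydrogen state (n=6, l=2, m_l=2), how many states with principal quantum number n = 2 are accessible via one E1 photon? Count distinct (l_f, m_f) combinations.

E1 requires Δl = ±1, so l_f ∈ {1, 3}; with 0 ≤ l_f ≤ n_f−1 = 1, the allowed l_f values are {1}.
For l_f = 1: m_f ∈ {m_i−1, m_i, m_i+1} ∩ [−1, 1] = {1} → 1 state.
Total: 1.

1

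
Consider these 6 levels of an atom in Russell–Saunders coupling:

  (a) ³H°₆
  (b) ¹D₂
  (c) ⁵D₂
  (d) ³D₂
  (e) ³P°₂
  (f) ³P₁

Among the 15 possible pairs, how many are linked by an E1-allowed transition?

2

(a)–(b): forbidden (ΔS, ΔL, ΔJ).
(a)–(c): forbidden (ΔS, ΔL, ΔJ).
(a)–(d): forbidden (ΔL, ΔJ).
(a)–(e): forbidden (parity, ΔL, ΔJ).
(a)–(f): forbidden (ΔL, ΔJ).
(b)–(c): forbidden (parity, ΔS).
(b)–(d): forbidden (parity, ΔS).
(b)–(e): forbidden (ΔS).
(b)–(f): forbidden (parity, ΔS).
(c)–(d): forbidden (parity, ΔS).
(c)–(e): forbidden (ΔS).
(c)–(f): forbidden (parity, ΔS).
(d)–(e): allowed.
(d)–(f): forbidden (parity).
(e)–(f): allowed.
Allowed pairs: 2 of 15.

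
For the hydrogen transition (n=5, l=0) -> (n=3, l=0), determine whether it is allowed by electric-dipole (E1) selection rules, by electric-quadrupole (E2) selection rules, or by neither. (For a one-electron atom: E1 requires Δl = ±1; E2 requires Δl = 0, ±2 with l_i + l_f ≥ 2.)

neither

Δl = 0 − 0 = +0; l_i + l_f = 0.
E1 (Δl = ±1): not satisfied.
E2 (Δl = 0,±2, l_i+l_f ≥ 2): not satisfied.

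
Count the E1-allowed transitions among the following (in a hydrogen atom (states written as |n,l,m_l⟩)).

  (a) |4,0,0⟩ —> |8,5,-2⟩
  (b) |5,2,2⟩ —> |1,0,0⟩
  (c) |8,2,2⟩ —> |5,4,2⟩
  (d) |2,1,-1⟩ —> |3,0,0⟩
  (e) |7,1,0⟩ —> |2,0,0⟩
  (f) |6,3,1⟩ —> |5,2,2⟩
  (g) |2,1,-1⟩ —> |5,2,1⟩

(a) forbidden — Δl = +5 (E1 requires Δl = ±1); Δm_l = -2 (E1 requires Δm_l = 0, ±1)
(b) forbidden — Δl = -2 (E1 requires Δl = ±1); Δm_l = -2 (E1 requires Δm_l = 0, ±1)
(c) forbidden — Δl = +2 (E1 requires Δl = ±1)
(d) allowed
(e) allowed
(f) allowed
(g) forbidden — Δm_l = +2 (E1 requires Δm_l = 0, ±1)
Total allowed: 3 of 7.

3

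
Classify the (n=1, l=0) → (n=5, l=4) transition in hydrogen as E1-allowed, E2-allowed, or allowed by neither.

neither

Δl = 4 − 0 = +4; l_i + l_f = 4.
E1 (Δl = ±1): not satisfied.
E2 (Δl = 0,±2, l_i+l_f ≥ 2): not satisfied.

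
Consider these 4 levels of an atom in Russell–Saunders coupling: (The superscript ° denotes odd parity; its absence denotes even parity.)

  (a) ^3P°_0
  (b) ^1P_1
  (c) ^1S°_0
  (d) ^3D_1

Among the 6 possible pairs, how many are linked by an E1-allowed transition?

2

(a)–(b): forbidden (ΔS).
(a)–(c): forbidden (parity, ΔS, ΔJ).
(a)–(d): allowed.
(b)–(c): allowed.
(b)–(d): forbidden (parity, ΔS).
(c)–(d): forbidden (ΔS, ΔL).
Allowed pairs: 2 of 6.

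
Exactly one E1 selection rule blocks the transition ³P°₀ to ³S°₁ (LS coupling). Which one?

parity

Initial level: S=1, L=1, J=0, parity odd. Final level: S=1, L=0, J=1, parity odd.
Parity must change: odd → odd — fails.
ΔS = 0: S: 1 → 1 — ok.
ΔL = 0, ±1 (not L=0↔0): L: 1 → 0, ΔL = -1 — ok.
ΔJ = 0, ±1 (not J=0↔0): J: 0 → 1, ΔJ = +1 — ok.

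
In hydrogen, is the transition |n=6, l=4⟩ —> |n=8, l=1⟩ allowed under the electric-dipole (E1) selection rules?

forbidden

Δl = 1 − 4 = -3; the E1 rule Δl = ±1 is violated.
The transition is electric-dipole forbidden.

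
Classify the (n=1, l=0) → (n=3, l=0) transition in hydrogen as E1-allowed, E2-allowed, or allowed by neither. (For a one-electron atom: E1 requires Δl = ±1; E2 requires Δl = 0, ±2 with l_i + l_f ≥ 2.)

neither

Δl = 0 − 0 = +0; l_i + l_f = 0.
E1 (Δl = ±1): not satisfied.
E2 (Δl = 0,±2, l_i+l_f ≥ 2): not satisfied.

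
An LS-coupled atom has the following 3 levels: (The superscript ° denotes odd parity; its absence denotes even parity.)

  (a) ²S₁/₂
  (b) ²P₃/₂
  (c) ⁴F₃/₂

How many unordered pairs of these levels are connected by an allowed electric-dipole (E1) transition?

0

(a)–(b): forbidden (parity).
(a)–(c): forbidden (parity, ΔS, ΔL).
(b)–(c): forbidden (parity, ΔS, ΔL).
Allowed pairs: 0 of 3.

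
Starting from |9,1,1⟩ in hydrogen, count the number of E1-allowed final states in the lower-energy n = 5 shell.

4

E1 requires Δl = ±1, so l_f ∈ {0, 2}; with 0 ≤ l_f ≤ n_f−1 = 4, the allowed l_f values are {0, 2}.
For l_f = 0: m_f ∈ {m_i−1, m_i, m_i+1} ∩ [−0, 0] = {0} → 1 state.
For l_f = 2: m_f ∈ {m_i−1, m_i, m_i+1} ∩ [−2, 2] = {0, 1, 2} → 3 states.
Total: 4.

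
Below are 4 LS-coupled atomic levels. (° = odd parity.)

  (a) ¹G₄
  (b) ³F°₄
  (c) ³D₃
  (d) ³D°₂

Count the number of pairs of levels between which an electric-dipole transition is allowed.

2

(a)–(b): forbidden (ΔS).
(a)–(c): forbidden (parity, ΔS, ΔL).
(a)–(d): forbidden (ΔS, ΔL, ΔJ).
(b)–(c): allowed.
(b)–(d): forbidden (parity, ΔJ).
(c)–(d): allowed.
Allowed pairs: 2 of 6.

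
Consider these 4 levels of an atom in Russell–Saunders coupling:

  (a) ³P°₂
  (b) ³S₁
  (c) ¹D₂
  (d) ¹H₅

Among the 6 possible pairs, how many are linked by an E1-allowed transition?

(a)–(b): allowed.
(a)–(c): forbidden (ΔS).
(a)–(d): forbidden (ΔS, ΔL, ΔJ).
(b)–(c): forbidden (parity, ΔS, ΔL).
(b)–(d): forbidden (parity, ΔS, ΔL, ΔJ).
(c)–(d): forbidden (parity, ΔL, ΔJ).
Allowed pairs: 1 of 6.

1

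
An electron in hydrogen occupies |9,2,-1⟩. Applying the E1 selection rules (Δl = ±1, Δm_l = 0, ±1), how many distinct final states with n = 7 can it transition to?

5

E1 requires Δl = ±1, so l_f ∈ {1, 3}; with 0 ≤ l_f ≤ n_f−1 = 6, the allowed l_f values are {1, 3}.
For l_f = 1: m_f ∈ {m_i−1, m_i, m_i+1} ∩ [−1, 1] = {-1, 0} → 2 states.
For l_f = 3: m_f ∈ {m_i−1, m_i, m_i+1} ∩ [−3, 3] = {-2, -1, 0} → 3 states.
Total: 5.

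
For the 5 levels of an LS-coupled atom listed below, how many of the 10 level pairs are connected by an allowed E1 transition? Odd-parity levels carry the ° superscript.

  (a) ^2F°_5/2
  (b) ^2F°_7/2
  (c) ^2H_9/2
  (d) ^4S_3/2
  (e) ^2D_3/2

(a)–(b): forbidden (parity).
(a)–(c): forbidden (ΔL, ΔJ).
(a)–(d): forbidden (ΔS, ΔL).
(a)–(e): allowed.
(b)–(c): forbidden (ΔL).
(b)–(d): forbidden (ΔS, ΔL, ΔJ).
(b)–(e): forbidden (ΔJ).
(c)–(d): forbidden (parity, ΔS, ΔL, ΔJ).
(c)–(e): forbidden (parity, ΔL, ΔJ).
(d)–(e): forbidden (parity, ΔS, ΔL).
Allowed pairs: 1 of 10.

1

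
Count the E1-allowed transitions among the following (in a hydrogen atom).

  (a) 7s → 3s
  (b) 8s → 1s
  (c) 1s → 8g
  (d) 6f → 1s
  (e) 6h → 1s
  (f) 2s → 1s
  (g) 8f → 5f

(a) forbidden — Δl = +0 (E1 requires Δl = ±1)
(b) forbidden — Δl = +0 (E1 requires Δl = ±1)
(c) forbidden — Δl = +4 (E1 requires Δl = ±1)
(d) forbidden — Δl = -3 (E1 requires Δl = ±1)
(e) forbidden — Δl = -5 (E1 requires Δl = ±1)
(f) forbidden — Δl = +0 (E1 requires Δl = ±1)
(g) forbidden — Δl = +0 (E1 requires Δl = ±1)
Total allowed: 0 of 7.

0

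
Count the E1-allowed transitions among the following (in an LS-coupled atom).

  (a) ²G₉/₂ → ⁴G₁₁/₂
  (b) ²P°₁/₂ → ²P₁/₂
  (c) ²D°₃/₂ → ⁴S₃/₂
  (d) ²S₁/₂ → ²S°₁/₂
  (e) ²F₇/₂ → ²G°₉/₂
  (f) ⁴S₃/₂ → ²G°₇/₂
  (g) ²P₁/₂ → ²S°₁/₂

3

(a) forbidden (parity, ΔS fail)
(b) allowed
(c) forbidden (ΔS, ΔL fail)
(d) forbidden (ΔL fails)
(e) allowed
(f) forbidden (ΔS, ΔL, ΔJ fail)
(g) allowed
Total allowed: 3 of 7.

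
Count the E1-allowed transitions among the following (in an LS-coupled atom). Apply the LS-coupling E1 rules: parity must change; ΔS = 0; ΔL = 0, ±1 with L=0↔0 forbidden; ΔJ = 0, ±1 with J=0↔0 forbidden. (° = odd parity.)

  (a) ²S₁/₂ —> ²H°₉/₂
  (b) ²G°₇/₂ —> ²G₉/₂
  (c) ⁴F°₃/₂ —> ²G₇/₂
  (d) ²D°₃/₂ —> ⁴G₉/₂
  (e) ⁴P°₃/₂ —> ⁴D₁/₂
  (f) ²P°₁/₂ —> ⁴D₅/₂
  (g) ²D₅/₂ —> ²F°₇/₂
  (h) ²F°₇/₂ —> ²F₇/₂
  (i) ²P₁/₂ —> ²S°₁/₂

5

(a) forbidden (ΔL, ΔJ fail)
(b) allowed
(c) forbidden (ΔS, ΔJ fail)
(d) forbidden (ΔS, ΔL, ΔJ fail)
(e) allowed
(f) forbidden (ΔS, ΔJ fail)
(g) allowed
(h) allowed
(i) allowed
Total allowed: 5 of 9.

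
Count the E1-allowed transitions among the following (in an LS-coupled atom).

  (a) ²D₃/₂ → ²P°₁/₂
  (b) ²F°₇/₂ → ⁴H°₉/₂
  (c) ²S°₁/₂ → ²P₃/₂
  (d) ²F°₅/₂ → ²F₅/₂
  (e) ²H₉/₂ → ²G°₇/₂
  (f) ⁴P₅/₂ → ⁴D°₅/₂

5

(a) allowed
(b) forbidden (parity, ΔS, ΔL fail)
(c) allowed
(d) allowed
(e) allowed
(f) allowed
Total allowed: 5 of 6.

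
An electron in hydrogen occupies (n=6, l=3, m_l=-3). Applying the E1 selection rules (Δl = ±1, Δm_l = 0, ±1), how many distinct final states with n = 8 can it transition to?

E1 requires Δl = ±1, so l_f ∈ {2, 4}; with 0 ≤ l_f ≤ n_f−1 = 7, the allowed l_f values are {2, 4}.
For l_f = 2: m_f ∈ {m_i−1, m_i, m_i+1} ∩ [−2, 2] = {-2} → 1 state.
For l_f = 4: m_f ∈ {m_i−1, m_i, m_i+1} ∩ [−4, 4] = {-4, -3, -2} → 3 states.
Total: 4.

4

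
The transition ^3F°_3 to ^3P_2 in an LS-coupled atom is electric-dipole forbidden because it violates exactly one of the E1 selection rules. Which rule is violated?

Initial level: S=1, L=3, J=3, parity odd. Final level: S=1, L=1, J=2, parity even.
ΔS = 0: S: 1 → 1 — satisfied.
Parity must change: odd → even — satisfied.
ΔL = 0, ±1 (not L=0↔0): L: 3 → 1, ΔL = -2 — violated.
ΔJ = 0, ±1 (not J=0↔0): J: 3 → 2, ΔJ = -1 — satisfied.

the ΔL = 0, ±1 rule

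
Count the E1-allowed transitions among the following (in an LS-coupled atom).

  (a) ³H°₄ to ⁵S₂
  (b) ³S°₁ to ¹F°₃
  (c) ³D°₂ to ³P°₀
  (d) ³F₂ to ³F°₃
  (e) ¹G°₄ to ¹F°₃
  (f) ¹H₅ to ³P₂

1

(a) forbidden (ΔS, ΔL, ΔJ fail)
(b) forbidden (parity, ΔS, ΔL, ΔJ fail)
(c) forbidden (parity, ΔJ fail)
(d) allowed
(e) forbidden (parity fails)
(f) forbidden (parity, ΔS, ΔL, ΔJ fail)
Total allowed: 1 of 6.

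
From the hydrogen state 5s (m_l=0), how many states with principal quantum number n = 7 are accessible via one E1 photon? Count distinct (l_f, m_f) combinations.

E1 requires Δl = ±1, so l_f ∈ {-1, 1}; with 0 ≤ l_f ≤ n_f−1 = 6, the allowed l_f values are {1}.
For l_f = 1: m_f ∈ {m_i−1, m_i, m_i+1} ∩ [−1, 1] = {-1, 0, 1} → 3 states.
Total: 3.

3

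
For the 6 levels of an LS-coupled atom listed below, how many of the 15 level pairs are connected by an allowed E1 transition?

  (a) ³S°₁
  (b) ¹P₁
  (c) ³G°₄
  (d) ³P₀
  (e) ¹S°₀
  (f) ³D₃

2

(a)–(b): forbidden (ΔS).
(a)–(c): forbidden (parity, ΔL, ΔJ).
(a)–(d): allowed.
(a)–(e): forbidden (parity, ΔS, ΔL).
(a)–(f): forbidden (ΔL, ΔJ).
(b)–(c): forbidden (ΔS, ΔL, ΔJ).
(b)–(d): forbidden (parity, ΔS).
(b)–(e): allowed.
(b)–(f): forbidden (parity, ΔS, ΔJ).
(c)–(d): forbidden (ΔL, ΔJ).
(c)–(e): forbidden (parity, ΔS, ΔL, ΔJ).
(c)–(f): forbidden (ΔL).
(d)–(e): forbidden (ΔS, ΔJ).
(d)–(f): forbidden (parity, ΔJ).
(e)–(f): forbidden (ΔS, ΔL, ΔJ).
Allowed pairs: 2 of 15.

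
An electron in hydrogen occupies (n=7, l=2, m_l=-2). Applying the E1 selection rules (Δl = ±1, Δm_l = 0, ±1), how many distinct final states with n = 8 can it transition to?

4

E1 requires Δl = ±1, so l_f ∈ {1, 3}; with 0 ≤ l_f ≤ n_f−1 = 7, the allowed l_f values are {1, 3}.
For l_f = 1: m_f ∈ {m_i−1, m_i, m_i+1} ∩ [−1, 1] = {-1} → 1 state.
For l_f = 3: m_f ∈ {m_i−1, m_i, m_i+1} ∩ [−3, 3] = {-3, -2, -1} → 3 states.
Total: 4.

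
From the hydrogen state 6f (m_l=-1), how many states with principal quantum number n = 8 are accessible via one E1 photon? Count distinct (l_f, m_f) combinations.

6

E1 requires Δl = ±1, so l_f ∈ {2, 4}; with 0 ≤ l_f ≤ n_f−1 = 7, the allowed l_f values are {2, 4}.
For l_f = 2: m_f ∈ {m_i−1, m_i, m_i+1} ∩ [−2, 2] = {-2, -1, 0} → 3 states.
For l_f = 4: m_f ∈ {m_i−1, m_i, m_i+1} ∩ [−4, 4] = {-2, -1, 0} → 3 states.
Total: 6.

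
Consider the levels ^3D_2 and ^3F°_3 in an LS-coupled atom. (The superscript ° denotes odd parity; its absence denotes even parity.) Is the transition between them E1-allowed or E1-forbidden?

ΔL = 0, ±1 (not L=0↔0): L: 2 → 3, ΔL = +1 — ok.
Parity must change: even → odd — ok.
ΔS = 0: S: 1 → 1 — ok.
ΔJ = 0, ±1 (not J=0↔0): J: 2 → 3, ΔJ = +1 — ok.
All four E1 rules are satisfied.

allowed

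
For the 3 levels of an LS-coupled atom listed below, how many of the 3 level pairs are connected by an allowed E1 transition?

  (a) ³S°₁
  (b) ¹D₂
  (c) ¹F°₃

(a)–(b): forbidden (ΔS, ΔL).
(a)–(c): forbidden (parity, ΔS, ΔL, ΔJ).
(b)–(c): allowed.
Allowed pairs: 1 of 3.

1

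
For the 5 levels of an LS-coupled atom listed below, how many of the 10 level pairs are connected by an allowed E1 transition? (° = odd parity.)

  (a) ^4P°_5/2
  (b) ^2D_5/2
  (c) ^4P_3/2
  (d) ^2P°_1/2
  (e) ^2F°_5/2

2

(a)–(b): forbidden (ΔS).
(a)–(c): allowed.
(a)–(d): forbidden (parity, ΔS, ΔJ).
(a)–(e): forbidden (parity, ΔS, ΔL).
(b)–(c): forbidden (parity, ΔS).
(b)–(d): forbidden (ΔJ).
(b)–(e): allowed.
(c)–(d): forbidden (ΔS).
(c)–(e): forbidden (ΔS, ΔL).
(d)–(e): forbidden (parity, ΔL, ΔJ).
Allowed pairs: 2 of 10.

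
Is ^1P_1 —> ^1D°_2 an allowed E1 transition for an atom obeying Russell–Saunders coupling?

Reading off the term symbols: S 0→0, L 1→2, J 1→2, parity even→odd.
Parity must change: even → odd — passes.
ΔS = 0: S: 0 → 0 — passes.
ΔL = 0, ±1 (not L=0↔0): L: 1 → 2, ΔL = +1 — passes.
ΔJ = 0, ±1 (not J=0↔0): J: 1 → 2, ΔJ = +1 — passes.
All four E1 rules are satisfied.

allowed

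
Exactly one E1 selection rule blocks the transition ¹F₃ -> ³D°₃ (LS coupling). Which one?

ΔS = 0: S: 0 → 1 — ✗.
ΔJ = 0, ±1 (not J=0↔0): J: 3 → 3, ΔJ = +0 — ✓.
Parity must change: even → odd — ✓.
ΔL = 0, ±1 (not L=0↔0): L: 3 → 2, ΔL = -1 — ✓.

the ΔS = 0 rule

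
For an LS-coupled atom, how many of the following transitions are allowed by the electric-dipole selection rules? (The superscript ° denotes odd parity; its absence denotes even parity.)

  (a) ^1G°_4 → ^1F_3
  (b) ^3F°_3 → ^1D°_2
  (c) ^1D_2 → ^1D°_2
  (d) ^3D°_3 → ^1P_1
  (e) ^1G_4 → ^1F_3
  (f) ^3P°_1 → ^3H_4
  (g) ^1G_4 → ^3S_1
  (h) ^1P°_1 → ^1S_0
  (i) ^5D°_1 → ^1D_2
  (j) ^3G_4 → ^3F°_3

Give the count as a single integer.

(a) allowed
(b) forbidden (parity, ΔS fail)
(c) allowed
(d) forbidden (ΔS, ΔJ fail)
(e) forbidden (parity fails)
(f) forbidden (ΔL, ΔJ fail)
(g) forbidden (parity, ΔS, ΔL, ΔJ fail)
(h) allowed
(i) forbidden (ΔS fails)
(j) allowed
Total allowed: 4 of 10.

4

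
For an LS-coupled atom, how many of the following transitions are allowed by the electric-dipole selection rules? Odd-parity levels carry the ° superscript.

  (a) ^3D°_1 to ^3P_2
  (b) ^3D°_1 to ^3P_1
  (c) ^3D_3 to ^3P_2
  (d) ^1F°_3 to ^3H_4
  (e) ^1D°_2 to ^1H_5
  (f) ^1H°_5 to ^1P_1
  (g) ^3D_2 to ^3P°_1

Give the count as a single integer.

(a) allowed
(b) allowed
(c) forbidden (parity fails)
(d) forbidden (ΔS, ΔL fail)
(e) forbidden (ΔL, ΔJ fail)
(f) forbidden (ΔL, ΔJ fail)
(g) allowed
Total allowed: 3 of 7.

3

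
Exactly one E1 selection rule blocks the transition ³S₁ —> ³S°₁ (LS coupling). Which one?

Parity must change: even → odd — passes.
ΔS = 0: S: 1 → 1 — passes.
ΔL = 0, ±1 (not L=0↔0): L: 0 → 0, ΔL = +0 — fails.
ΔJ = 0, ±1 (not J=0↔0): J: 1 → 1, ΔJ = +0 — passes.

the L=0 ↔ L=0 exclusion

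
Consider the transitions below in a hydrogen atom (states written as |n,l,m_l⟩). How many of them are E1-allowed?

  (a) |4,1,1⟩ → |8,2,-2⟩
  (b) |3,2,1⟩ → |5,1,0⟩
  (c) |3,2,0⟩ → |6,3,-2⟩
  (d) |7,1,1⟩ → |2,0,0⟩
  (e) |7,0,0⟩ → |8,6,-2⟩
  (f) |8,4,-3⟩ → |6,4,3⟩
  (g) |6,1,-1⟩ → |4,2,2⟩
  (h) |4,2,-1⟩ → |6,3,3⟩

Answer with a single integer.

(a) forbidden — Δm_l = -3 (E1 requires Δm_l = 0, ±1)
(b) allowed
(c) forbidden — Δm_l = -2 (E1 requires Δm_l = 0, ±1)
(d) allowed
(e) forbidden — Δl = +6 (E1 requires Δl = ±1); Δm_l = -2 (E1 requires Δm_l = 0, ±1)
(f) forbidden — Δl = +0 (E1 requires Δl = ±1); Δm_l = +6 (E1 requires Δm_l = 0, ±1)
(g) forbidden — Δm_l = +3 (E1 requires Δm_l = 0, ±1)
(h) forbidden — Δm_l = +4 (E1 requires Δm_l = 0, ±1)
Total allowed: 2 of 8.

2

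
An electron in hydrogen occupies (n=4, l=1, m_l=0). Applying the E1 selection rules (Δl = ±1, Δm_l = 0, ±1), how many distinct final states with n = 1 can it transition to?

1

E1 requires Δl = ±1, so l_f ∈ {0, 2}; with 0 ≤ l_f ≤ n_f−1 = 0, the allowed l_f values are {0}.
For l_f = 0: m_f ∈ {m_i−1, m_i, m_i+1} ∩ [−0, 0] = {0} → 1 state.
Total: 1.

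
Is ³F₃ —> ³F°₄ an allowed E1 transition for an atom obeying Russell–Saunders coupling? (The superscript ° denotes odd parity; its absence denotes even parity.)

ΔL = 0, ±1 (not L=0↔0): L: 3 → 3, ΔL = +0 — passes.
ΔJ = 0, ±1 (not J=0↔0): J: 3 → 4, ΔJ = +1 — passes.
ΔS = 0: S: 1 → 1 — passes.
Parity must change: even → odd — passes.
All four E1 rules are satisfied.

allowed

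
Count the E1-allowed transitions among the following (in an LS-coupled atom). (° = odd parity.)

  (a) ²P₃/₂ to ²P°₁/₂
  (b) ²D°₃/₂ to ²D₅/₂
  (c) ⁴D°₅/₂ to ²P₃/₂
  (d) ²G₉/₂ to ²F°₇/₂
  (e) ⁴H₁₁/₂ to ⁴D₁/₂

3

(a) allowed
(b) allowed
(c) forbidden (ΔS fails)
(d) allowed
(e) forbidden (parity, ΔL, ΔJ fail)
Total allowed: 3 of 5.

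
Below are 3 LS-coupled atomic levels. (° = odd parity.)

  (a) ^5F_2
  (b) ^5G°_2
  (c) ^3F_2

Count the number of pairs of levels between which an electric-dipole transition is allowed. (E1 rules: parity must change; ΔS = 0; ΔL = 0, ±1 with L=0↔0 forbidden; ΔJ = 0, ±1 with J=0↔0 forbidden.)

(a)–(b): allowed.
(a)–(c): forbidden (parity, ΔS).
(b)–(c): forbidden (ΔS).
Allowed pairs: 1 of 3.

1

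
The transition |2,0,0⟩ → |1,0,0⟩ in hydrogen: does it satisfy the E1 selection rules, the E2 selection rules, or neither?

neither

Δl = 0 − 0 = +0; l_i + l_f = 0.
Δm_l = +0.
E1 (Δl = ±1, |Δm_l| ≤ 1): not satisfied.
E2 (Δl = 0,±2, l_i+l_f ≥ 2, |Δm_l| ≤ 2): not satisfied.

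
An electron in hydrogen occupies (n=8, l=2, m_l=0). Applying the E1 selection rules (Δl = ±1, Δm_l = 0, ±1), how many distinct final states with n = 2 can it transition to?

E1 requires Δl = ±1, so l_f ∈ {1, 3}; with 0 ≤ l_f ≤ n_f−1 = 1, the allowed l_f values are {1}.
For l_f = 1: m_f ∈ {m_i−1, m_i, m_i+1} ∩ [−1, 1] = {-1, 0, 1} → 3 states.
Total: 3.

3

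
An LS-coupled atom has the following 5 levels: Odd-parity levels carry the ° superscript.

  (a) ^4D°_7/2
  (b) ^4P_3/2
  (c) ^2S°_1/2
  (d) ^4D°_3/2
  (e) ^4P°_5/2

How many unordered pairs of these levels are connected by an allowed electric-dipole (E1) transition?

(a)–(b): forbidden (ΔJ).
(a)–(c): forbidden (parity, ΔS, ΔL, ΔJ).
(a)–(d): forbidden (parity, ΔJ).
(a)–(e): forbidden (parity).
(b)–(c): forbidden (ΔS).
(b)–(d): allowed.
(b)–(e): allowed.
(c)–(d): forbidden (parity, ΔS, ΔL).
(c)–(e): forbidden (parity, ΔS, ΔJ).
(d)–(e): forbidden (parity).
Allowed pairs: 2 of 10.

2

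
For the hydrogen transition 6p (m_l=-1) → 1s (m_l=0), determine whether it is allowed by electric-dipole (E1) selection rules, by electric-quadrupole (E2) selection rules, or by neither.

E1

Δl = 0 − 1 = -1; l_i + l_f = 1.
Δm_l = +1.
E1 (Δl = ±1, |Δm_l| ≤ 1): satisfied.
E2 (Δl = 0,±2, l_i+l_f ≥ 2, |Δm_l| ≤ 2): not satisfied.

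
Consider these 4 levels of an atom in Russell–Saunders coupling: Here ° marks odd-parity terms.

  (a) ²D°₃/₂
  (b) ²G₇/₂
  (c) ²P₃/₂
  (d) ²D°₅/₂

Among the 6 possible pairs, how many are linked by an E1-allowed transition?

2

(a)–(b): forbidden (ΔL, ΔJ).
(a)–(c): allowed.
(a)–(d): forbidden (parity).
(b)–(c): forbidden (parity, ΔL, ΔJ).
(b)–(d): forbidden (ΔL).
(c)–(d): allowed.
Allowed pairs: 2 of 6.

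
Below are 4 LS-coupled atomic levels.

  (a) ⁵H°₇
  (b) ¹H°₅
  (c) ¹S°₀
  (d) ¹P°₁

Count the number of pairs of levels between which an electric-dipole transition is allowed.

(a)–(b): forbidden (parity, ΔS, ΔJ).
(a)–(c): forbidden (parity, ΔS, ΔL, ΔJ).
(a)–(d): forbidden (parity, ΔS, ΔL, ΔJ).
(b)–(c): forbidden (parity, ΔL, ΔJ).
(b)–(d): forbidden (parity, ΔL, ΔJ).
(c)–(d): forbidden (parity).
Allowed pairs: 0 of 6.

0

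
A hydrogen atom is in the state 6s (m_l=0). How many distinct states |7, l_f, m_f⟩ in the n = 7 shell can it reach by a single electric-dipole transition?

E1 requires Δl = ±1, so l_f ∈ {-1, 1}; with 0 ≤ l_f ≤ n_f−1 = 6, the allowed l_f values are {1}.
For l_f = 1: m_f ∈ {m_i−1, m_i, m_i+1} ∩ [−1, 1] = {-1, 0, 1} → 3 states.
Total: 3.

3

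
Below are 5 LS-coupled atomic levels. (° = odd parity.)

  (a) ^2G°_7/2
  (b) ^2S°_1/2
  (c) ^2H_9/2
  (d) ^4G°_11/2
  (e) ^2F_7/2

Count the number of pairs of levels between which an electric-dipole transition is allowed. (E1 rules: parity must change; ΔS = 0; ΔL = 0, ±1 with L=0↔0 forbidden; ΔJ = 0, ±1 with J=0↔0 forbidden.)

2

(a)–(b): forbidden (parity, ΔL, ΔJ).
(a)–(c): allowed.
(a)–(d): forbidden (parity, ΔS, ΔJ).
(a)–(e): allowed.
(b)–(c): forbidden (ΔL, ΔJ).
(b)–(d): forbidden (parity, ΔS, ΔL, ΔJ).
(b)–(e): forbidden (ΔL, ΔJ).
(c)–(d): forbidden (ΔS).
(c)–(e): forbidden (parity, ΔL).
(d)–(e): forbidden (ΔS, ΔJ).
Allowed pairs: 2 of 10.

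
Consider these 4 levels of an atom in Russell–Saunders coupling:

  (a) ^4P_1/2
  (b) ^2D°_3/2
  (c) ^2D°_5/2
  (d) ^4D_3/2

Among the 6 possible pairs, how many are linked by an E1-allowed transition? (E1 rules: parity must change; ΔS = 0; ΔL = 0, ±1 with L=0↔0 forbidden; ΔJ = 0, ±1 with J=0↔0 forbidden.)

(a)–(b): forbidden (ΔS).
(a)–(c): forbidden (ΔS, ΔJ).
(a)–(d): forbidden (parity).
(b)–(c): forbidden (parity).
(b)–(d): forbidden (ΔS).
(c)–(d): forbidden (ΔS).
Allowed pairs: 0 of 6.

0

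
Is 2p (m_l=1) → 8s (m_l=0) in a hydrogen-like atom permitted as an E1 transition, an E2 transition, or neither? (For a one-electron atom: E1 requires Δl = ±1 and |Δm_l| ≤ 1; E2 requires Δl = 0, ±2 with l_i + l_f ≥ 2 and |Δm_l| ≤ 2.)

Δl = 0 − 1 = -1; l_i + l_f = 1.
Δm_l = -1.
E1 (Δl = ±1, |Δm_l| ≤ 1): satisfied.
E2 (Δl = 0,±2, l_i+l_f ≥ 2, |Δm_l| ≤ 2): not satisfied.

E1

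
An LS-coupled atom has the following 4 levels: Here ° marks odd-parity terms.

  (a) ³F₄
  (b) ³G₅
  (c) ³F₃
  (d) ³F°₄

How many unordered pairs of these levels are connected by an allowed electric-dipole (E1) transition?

(a)–(b): forbidden (parity).
(a)–(c): forbidden (parity).
(a)–(d): allowed.
(b)–(c): forbidden (parity, ΔJ).
(b)–(d): allowed.
(c)–(d): allowed.
Allowed pairs: 3 of 6.

3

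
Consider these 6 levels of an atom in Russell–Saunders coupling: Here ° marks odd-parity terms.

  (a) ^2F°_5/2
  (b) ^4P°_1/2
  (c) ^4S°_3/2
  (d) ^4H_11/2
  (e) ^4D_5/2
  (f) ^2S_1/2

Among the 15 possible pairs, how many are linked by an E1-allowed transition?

(a)–(b): forbidden (parity, ΔS, ΔL, ΔJ).
(a)–(c): forbidden (parity, ΔS, ΔL).
(a)–(d): forbidden (ΔS, ΔL, ΔJ).
(a)–(e): forbidden (ΔS).
(a)–(f): forbidden (ΔL, ΔJ).
(b)–(c): forbidden (parity).
(b)–(d): forbidden (ΔL, ΔJ).
(b)–(e): forbidden (ΔJ).
(b)–(f): forbidden (ΔS).
(c)–(d): forbidden (ΔL, ΔJ).
(c)–(e): forbidden (ΔL).
(c)–(f): forbidden (ΔS, ΔL).
(d)–(e): forbidden (parity, ΔL, ΔJ).
(d)–(f): forbidden (parity, ΔS, ΔL, ΔJ).
(e)–(f): forbidden (parity, ΔS, ΔL, ΔJ).
Allowed pairs: 0 of 15.

0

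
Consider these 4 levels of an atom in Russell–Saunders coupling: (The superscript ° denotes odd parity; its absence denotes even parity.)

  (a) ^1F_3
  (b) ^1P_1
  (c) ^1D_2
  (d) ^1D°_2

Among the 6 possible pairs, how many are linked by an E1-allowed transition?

3

(a)–(b): forbidden (parity, ΔL, ΔJ).
(a)–(c): forbidden (parity).
(a)–(d): allowed.
(b)–(c): forbidden (parity).
(b)–(d): allowed.
(c)–(d): allowed.
Allowed pairs: 3 of 6.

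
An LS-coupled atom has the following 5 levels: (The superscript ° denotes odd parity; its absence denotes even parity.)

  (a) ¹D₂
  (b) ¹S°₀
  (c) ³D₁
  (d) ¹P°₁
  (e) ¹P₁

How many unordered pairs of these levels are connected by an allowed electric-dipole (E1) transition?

3

(a)–(b): forbidden (ΔL, ΔJ).
(a)–(c): forbidden (parity, ΔS).
(a)–(d): allowed.
(a)–(e): forbidden (parity).
(b)–(c): forbidden (ΔS, ΔL).
(b)–(d): forbidden (parity).
(b)–(e): allowed.
(c)–(d): forbidden (ΔS).
(c)–(e): forbidden (parity, ΔS).
(d)–(e): allowed.
Allowed pairs: 3 of 10.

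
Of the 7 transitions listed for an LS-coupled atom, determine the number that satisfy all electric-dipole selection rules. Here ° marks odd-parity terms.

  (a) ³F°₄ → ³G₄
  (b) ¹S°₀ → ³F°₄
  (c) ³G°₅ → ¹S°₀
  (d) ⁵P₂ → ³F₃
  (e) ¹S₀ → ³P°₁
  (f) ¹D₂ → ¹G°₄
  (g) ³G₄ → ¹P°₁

(a) allowed
(b) forbidden (parity, ΔS, ΔL, ΔJ fail)
(c) forbidden (parity, ΔS, ΔL, ΔJ fail)
(d) forbidden (parity, ΔS, ΔL fail)
(e) forbidden (ΔS fails)
(f) forbidden (ΔL, ΔJ fail)
(g) forbidden (ΔS, ΔL, ΔJ fail)
Total allowed: 1 of 7.

1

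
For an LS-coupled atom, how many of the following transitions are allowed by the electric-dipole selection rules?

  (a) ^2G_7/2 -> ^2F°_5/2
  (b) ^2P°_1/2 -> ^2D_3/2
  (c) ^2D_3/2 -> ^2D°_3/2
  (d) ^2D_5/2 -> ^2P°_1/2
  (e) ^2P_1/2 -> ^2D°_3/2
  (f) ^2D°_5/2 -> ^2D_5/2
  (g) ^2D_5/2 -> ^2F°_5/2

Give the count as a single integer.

6

(a) allowed
(b) allowed
(c) allowed
(d) forbidden (ΔJ fails)
(e) allowed
(f) allowed
(g) allowed
Total allowed: 6 of 7.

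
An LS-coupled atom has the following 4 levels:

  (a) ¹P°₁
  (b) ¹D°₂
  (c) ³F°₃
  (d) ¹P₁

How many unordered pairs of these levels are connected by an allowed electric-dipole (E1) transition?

(a)–(b): forbidden (parity).
(a)–(c): forbidden (parity, ΔS, ΔL, ΔJ).
(a)–(d): allowed.
(b)–(c): forbidden (parity, ΔS).
(b)–(d): allowed.
(c)–(d): forbidden (ΔS, ΔL, ΔJ).
Allowed pairs: 2 of 6.

2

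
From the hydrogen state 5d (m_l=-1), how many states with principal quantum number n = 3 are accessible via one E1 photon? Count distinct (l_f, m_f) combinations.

E1 requires Δl = ±1, so l_f ∈ {1, 3}; with 0 ≤ l_f ≤ n_f−1 = 2, the allowed l_f values are {1}.
For l_f = 1: m_f ∈ {m_i−1, m_i, m_i+1} ∩ [−1, 1] = {-1, 0} → 2 states.
Total: 2.

2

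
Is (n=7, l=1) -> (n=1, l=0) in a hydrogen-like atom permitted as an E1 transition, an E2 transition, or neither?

Δl = 0 − 1 = -1; l_i + l_f = 1.
E1 (Δl = ±1): satisfied.
E2 (Δl = 0,±2, l_i+l_f ≥ 2): not satisfied.

E1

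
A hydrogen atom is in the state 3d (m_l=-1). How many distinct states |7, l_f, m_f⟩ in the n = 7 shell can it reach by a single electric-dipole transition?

5

E1 requires Δl = ±1, so l_f ∈ {1, 3}; with 0 ≤ l_f ≤ n_f−1 = 6, the allowed l_f values are {1, 3}.
For l_f = 1: m_f ∈ {m_i−1, m_i, m_i+1} ∩ [−1, 1] = {-1, 0} → 2 states.
For l_f = 3: m_f ∈ {m_i−1, m_i, m_i+1} ∩ [−3, 3] = {-2, -1, 0} → 3 states.
Total: 5.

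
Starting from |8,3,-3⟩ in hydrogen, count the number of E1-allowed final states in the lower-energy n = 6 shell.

E1 requires Δl = ±1, so l_f ∈ {2, 4}; with 0 ≤ l_f ≤ n_f−1 = 5, the allowed l_f values are {2, 4}.
For l_f = 2: m_f ∈ {m_i−1, m_i, m_i+1} ∩ [−2, 2] = {-2} → 1 state.
For l_f = 4: m_f ∈ {m_i−1, m_i, m_i+1} ∩ [−4, 4] = {-4, -3, -2} → 3 states.
Total: 4.

4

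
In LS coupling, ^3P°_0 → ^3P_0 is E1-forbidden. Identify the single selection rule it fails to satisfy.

the J=0 ↔ J=0 exclusion

Initial level: S=1, L=1, J=0, parity odd. Final level: S=1, L=1, J=0, parity even.
Parity must change: odd → even — ok.
ΔS = 0: S: 1 → 1 — ok.
ΔL = 0, ±1 (not L=0↔0): L: 1 → 1, ΔL = +0 — ok.
ΔJ = 0, ±1 (not J=0↔0): J: 0 → 0, ΔJ = +0 — fails.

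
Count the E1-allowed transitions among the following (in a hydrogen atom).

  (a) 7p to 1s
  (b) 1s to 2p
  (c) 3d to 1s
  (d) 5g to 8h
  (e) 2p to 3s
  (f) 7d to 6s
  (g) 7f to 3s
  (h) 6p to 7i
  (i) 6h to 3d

(a) allowed
(b) allowed
(c) forbidden — Δl = -2 (E1 requires Δl = ±1)
(d) allowed
(e) allowed
(f) forbidden — Δl = -2 (E1 requires Δl = ±1)
(g) forbidden — Δl = -3 (E1 requires Δl = ±1)
(h) forbidden — Δl = +5 (E1 requires Δl = ±1)
(i) forbidden — Δl = -3 (E1 requires Δl = ±1)
Total allowed: 4 of 9.

4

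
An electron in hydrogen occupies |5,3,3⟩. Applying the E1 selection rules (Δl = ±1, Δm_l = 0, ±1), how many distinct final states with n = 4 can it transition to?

E1 requires Δl = ±1, so l_f ∈ {2, 4}; with 0 ≤ l_f ≤ n_f−1 = 3, the allowed l_f values are {2}.
For l_f = 2: m_f ∈ {m_i−1, m_i, m_i+1} ∩ [−2, 2] = {2} → 1 state.
Total: 1.

1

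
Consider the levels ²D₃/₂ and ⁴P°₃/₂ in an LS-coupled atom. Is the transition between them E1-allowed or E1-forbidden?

Parity must change: even → odd — satisfied.
ΔS = 0: S: 1/2 → 3/2 — violated.
ΔL = 0, ±1 (not L=0↔0): L: 2 → 1, ΔL = -1 — satisfied.
ΔJ = 0, ±1 (not J=0↔0): J: 3/2 → 3/2, ΔJ = +0 — satisfied.
Rule(s) violated: ΔS.

forbidden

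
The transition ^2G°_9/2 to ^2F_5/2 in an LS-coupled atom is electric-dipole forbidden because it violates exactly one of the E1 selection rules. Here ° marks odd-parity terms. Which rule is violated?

Parity must change: odd → even — ok.
ΔS = 0: S: 1/2 → 1/2 — ok.
ΔL = 0, ±1 (not L=0↔0): L: 4 → 3, ΔL = -1 — ok.
ΔJ = 0, ±1 (not J=0↔0): J: 9/2 → 5/2, ΔJ = -2 — fails.

the ΔJ = 0, ±1 rule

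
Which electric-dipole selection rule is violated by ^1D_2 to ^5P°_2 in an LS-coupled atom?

the ΔS = 0 rule

Initial level: S=0, L=2, J=2, parity even. Final level: S=2, L=1, J=2, parity odd.
ΔL = 0, ±1 (not L=0↔0): L: 2 → 1, ΔL = -1 — satisfied.
Parity must change: even → odd — satisfied.
ΔS = 0: S: 0 → 2 — violated.
ΔJ = 0, ±1 (not J=0↔0): J: 2 → 2, ΔJ = +0 — satisfied.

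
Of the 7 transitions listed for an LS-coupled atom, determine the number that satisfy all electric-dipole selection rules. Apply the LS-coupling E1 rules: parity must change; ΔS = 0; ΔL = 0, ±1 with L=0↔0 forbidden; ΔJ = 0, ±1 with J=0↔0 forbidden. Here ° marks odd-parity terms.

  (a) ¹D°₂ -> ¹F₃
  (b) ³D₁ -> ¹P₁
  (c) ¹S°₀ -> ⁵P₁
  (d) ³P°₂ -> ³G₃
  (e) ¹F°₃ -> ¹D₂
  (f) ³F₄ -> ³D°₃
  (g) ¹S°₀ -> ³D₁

3

(a) allowed
(b) forbidden (parity, ΔS fail)
(c) forbidden (ΔS fails)
(d) forbidden (ΔL fails)
(e) allowed
(f) allowed
(g) forbidden (ΔS, ΔL fail)
Total allowed: 3 of 7.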